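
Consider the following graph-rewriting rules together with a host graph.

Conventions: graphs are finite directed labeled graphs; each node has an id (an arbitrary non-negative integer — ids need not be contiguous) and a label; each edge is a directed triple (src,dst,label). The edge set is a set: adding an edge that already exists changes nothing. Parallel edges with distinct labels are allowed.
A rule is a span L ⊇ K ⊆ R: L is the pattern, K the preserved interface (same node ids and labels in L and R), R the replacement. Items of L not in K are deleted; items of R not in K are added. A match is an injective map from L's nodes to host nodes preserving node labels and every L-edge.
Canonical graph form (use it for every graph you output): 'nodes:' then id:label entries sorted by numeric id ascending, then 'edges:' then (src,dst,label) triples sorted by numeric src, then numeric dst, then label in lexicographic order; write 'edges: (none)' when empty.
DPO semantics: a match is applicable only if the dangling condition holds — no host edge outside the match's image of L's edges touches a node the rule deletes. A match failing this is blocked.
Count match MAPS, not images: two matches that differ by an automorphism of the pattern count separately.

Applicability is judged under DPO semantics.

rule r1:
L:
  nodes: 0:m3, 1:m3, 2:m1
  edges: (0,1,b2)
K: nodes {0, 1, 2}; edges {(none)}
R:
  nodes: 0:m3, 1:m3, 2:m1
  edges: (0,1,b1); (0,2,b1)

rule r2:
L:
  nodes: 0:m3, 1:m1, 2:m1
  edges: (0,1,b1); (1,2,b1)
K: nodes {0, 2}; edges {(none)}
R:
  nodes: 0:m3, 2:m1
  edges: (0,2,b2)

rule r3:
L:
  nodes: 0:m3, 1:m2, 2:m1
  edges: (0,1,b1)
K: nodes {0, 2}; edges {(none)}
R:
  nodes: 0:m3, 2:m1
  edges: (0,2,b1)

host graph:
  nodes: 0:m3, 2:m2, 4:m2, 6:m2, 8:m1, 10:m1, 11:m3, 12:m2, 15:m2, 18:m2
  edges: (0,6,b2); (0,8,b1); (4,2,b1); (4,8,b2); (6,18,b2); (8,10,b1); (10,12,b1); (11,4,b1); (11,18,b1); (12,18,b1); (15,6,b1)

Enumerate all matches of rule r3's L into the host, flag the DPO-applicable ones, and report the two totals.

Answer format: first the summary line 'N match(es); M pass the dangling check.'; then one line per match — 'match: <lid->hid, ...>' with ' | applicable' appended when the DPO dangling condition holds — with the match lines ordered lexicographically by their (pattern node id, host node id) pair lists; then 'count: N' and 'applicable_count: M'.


4 match(es); 0 pass the dangling check.
match: 0->11, 1->4, 2->8
match: 0->11, 1->4, 2->10
match: 0->11, 1->18, 2->8
match: 0->11, 1->18, 2->10
count: 4
applicable_count: 0


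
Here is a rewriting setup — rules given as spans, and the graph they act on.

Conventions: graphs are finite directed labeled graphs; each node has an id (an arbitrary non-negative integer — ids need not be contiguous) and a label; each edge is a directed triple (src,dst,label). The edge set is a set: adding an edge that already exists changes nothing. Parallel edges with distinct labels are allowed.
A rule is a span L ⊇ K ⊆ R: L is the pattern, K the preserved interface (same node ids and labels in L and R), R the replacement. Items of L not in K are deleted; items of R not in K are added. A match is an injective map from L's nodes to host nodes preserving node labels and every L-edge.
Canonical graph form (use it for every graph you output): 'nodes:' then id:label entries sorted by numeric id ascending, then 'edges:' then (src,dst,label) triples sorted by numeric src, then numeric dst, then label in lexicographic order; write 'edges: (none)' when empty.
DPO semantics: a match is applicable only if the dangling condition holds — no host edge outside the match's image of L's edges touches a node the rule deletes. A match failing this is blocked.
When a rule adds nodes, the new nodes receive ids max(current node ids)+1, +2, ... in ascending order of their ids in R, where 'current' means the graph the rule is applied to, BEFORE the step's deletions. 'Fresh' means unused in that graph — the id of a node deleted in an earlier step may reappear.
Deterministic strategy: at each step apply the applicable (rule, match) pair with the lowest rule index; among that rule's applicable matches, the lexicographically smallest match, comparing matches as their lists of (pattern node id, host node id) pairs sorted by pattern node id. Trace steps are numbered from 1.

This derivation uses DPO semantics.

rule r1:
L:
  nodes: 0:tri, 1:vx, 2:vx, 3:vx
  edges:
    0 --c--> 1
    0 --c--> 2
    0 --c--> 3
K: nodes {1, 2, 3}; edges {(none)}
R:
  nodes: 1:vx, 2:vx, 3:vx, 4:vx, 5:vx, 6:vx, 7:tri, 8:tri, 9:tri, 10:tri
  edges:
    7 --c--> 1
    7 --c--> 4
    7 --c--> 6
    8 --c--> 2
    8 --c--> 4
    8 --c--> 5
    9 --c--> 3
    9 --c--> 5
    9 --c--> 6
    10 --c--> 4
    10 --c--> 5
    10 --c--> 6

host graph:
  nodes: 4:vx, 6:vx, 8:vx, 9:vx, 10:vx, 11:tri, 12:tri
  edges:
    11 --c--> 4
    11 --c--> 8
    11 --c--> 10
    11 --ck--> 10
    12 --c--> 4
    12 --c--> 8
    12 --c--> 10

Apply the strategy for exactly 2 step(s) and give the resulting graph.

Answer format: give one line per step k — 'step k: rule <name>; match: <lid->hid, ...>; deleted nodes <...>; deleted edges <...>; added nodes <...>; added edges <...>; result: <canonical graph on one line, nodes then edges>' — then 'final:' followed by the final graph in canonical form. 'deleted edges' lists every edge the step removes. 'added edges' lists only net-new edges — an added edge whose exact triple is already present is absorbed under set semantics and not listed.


step 1: rule r1; match: 0->12, 1->4, 2->8, 3->10; deleted nodes 12; deleted edges (12,4,c); (12,8,c); (12,10,c); added nodes 13, 14, 15, 16, 17, 18, 19; added edges (16,4,c); (16,13,c); (16,15,c); (17,8,c); (17,13,c); (17,14,c); (18,10,c); (18,14,c); (18,15,c); (19,13,c); (19,14,c); (19,15,c); result: nodes: 4:vx, 6:vx, 8:vx, 9:vx, 10:vx, 11:tri, 13:vx, 14:vx, 15:vx, 16:tri, 17:tri, 18:tri, 19:tri edges: (11,4,c); (11,8,c); (11,10,c); (11,10,ck); (16,4,c); (16,13,c); (16,15,c); (17,8,c); (17,13,c); (17,14,c); (18,10,c); (18,14,c); (18,15,c); (19,13,c); (19,14,c); (19,15,c)
step 2: rule r1; match: 0->16, 1->4, 2->13, 3->15; deleted nodes 16; deleted edges (16,4,c); (16,13,c); (16,15,c); added nodes 20, 21, 22, 23, 24, 25, 26; added edges (23,4,c); (23,20,c); (23,22,c); (24,13,c); (24,20,c); (24,21,c); (25,15,c); (25,21,c); (25,22,c); (26,20,c); (26,21,c); (26,22,c); result: nodes: 4:vx, 6:vx, 8:vx, 9:vx, 10:vx, 11:tri, 13:vx, 14:vx, 15:vx, 17:tri, 18:tri, 19:tri, 20:vx, 21:vx, 22:vx, 23:tri, 24:tri, 25:tri, 26:tri edges: (11,4,c); (11,8,c); (11,10,c); (11,10,ck); (17,8,c); (17,13,c); (17,14,c); (18,10,c); (18,14,c); (18,15,c); (19,13,c); (19,14,c); (19,15,c); (23,4,c); (23,20,c); (23,22,c); (24,13,c); (24,20,c); (24,21,c); (25,15,c); (25,21,c); (25,22,c); (26,20,c); (26,21,c); (26,22,c)
final:
nodes: 4:vx, 6:vx, 8:vx, 9:vx, 10:vx, 11:tri, 13:vx, 14:vx, 15:vx, 17:tri, 18:tri, 19:tri, 20:vx, 21:vx, 22:vx, 23:tri, 24:tri, 25:tri, 26:tri
edges: (11,4,c); (11,8,c); (11,10,c); (11,10,ck); (17,8,c); (17,13,c); (17,14,c); (18,10,c); (18,14,c); (18,15,c); (19,13,c); (19,14,c); (19,15,c); (23,4,c); (23,20,c); (23,22,c); (24,13,c); (24,20,c); (24,21,c); (25,15,c); (25,21,c); (25,22,c); (26,20,c); (26,21,c); (26,22,c)


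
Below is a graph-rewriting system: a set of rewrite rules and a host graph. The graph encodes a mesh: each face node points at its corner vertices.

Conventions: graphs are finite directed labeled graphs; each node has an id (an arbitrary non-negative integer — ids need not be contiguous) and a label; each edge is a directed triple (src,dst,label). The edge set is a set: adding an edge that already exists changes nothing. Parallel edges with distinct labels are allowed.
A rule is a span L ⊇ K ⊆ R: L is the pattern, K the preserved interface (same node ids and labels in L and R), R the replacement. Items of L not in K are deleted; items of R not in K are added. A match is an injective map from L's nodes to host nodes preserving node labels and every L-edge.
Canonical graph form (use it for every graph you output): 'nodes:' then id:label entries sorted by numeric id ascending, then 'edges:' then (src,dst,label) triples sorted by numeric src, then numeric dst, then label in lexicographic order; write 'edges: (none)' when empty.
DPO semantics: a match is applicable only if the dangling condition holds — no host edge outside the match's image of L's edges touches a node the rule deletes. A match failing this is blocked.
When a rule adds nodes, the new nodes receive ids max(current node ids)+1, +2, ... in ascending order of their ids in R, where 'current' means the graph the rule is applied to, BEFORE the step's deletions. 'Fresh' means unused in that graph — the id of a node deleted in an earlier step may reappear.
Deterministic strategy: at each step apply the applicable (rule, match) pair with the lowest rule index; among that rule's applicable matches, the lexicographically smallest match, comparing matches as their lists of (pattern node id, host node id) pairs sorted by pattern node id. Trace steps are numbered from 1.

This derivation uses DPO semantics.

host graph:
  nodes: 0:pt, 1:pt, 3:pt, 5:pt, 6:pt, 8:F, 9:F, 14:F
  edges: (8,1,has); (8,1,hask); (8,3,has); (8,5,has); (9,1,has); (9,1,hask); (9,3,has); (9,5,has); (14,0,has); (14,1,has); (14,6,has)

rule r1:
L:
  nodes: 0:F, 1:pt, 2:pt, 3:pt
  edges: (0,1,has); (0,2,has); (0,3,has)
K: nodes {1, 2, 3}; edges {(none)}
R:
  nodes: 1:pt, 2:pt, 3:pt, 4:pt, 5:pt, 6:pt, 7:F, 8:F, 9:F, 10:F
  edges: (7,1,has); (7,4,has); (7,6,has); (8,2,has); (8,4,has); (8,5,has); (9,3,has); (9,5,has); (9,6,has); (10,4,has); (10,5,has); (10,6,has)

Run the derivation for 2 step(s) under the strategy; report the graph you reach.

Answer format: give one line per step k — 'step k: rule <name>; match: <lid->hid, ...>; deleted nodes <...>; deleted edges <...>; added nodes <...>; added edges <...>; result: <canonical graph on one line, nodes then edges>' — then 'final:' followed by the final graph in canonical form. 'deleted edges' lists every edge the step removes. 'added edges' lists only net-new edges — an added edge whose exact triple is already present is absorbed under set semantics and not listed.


step 1: rule r1; match: 0->14, 1->0, 2->1, 3->6; deleted nodes 14; deleted edges (14,0,has); (14,1,has); (14,6,has); added nodes 15, 16, 17, 18, 19, 20, 21; added edges (18,0,has); (18,15,has); (18,17,has); (19,1,has); (19,15,has); (19,16,has); (20,6,has); (20,16,has); (20,17,has); (21,15,has); (21,16,has); (21,17,has); result: nodes: 0:pt, 1:pt, 3:pt, 5:pt, 6:pt, 8:F, 9:F, 15:pt, 16:pt, 17:pt, 18:F, 19:F, 20:F, 21:F edges: (8,1,has); (8,1,hask); (8,3,has); (8,5,has); (9,1,has); (9,1,hask); (9,3,has); (9,5,has); (18,0,has); (18,15,has); (18,17,has); (19,1,has); (19,15,has); (19,16,has); (20,6,has); (20,16,has); (20,17,has); (21,15,has); (21,16,has); (21,17,has)
step 2: rule r1; match: 0->18, 1->0, 2->15, 3->17; deleted nodes 18; deleted edges (18,0,has); (18,15,has); (18,17,has); added nodes 22, 23, 24, 25, 26, 27, 28; added edges (25,0,has); (25,22,has); (25,24,has); (26,15,has); (26,22,has); (26,23,has); (27,17,has); (27,23,has); (27,24,has); (28,22,has); (28,23,has); (28,24,has); result: nodes: 0:pt, 1:pt, 3:pt, 5:pt, 6:pt, 8:F, 9:F, 15:pt, 16:pt, 17:pt, 19:F, 20:F, 21:F, 22:pt, 23:pt, 24:pt, 25:F, 26:F, 27:F, 28:F edges: (8,1,has); (8,1,hask); (8,3,has); (8,5,has); (9,1,has); (9,1,hask); (9,3,has); (9,5,has); (19,1,has); (19,15,has); (19,16,has); (20,6,has); (20,16,has); (20,17,has); (21,15,has); (21,16,has); (21,17,has); (25,0,has); (25,22,has); (25,24,has); (26,15,has); (26,22,has); (26,23,has); (27,17,has); (27,23,has); (27,24,has); (28,22,has); (28,23,has); (28,24,has)
final:
nodes: 0:pt, 1:pt, 3:pt, 5:pt, 6:pt, 8:F, 9:F, 15:pt, 16:pt, 17:pt, 19:F, 20:F, 21:F, 22:pt, 23:pt, 24:pt, 25:F, 26:F, 27:F, 28:F
edges: (8,1,has); (8,1,hask); (8,3,has); (8,5,has); (9,1,has); (9,1,hask); (9,3,has); (9,5,has); (19,1,has); (19,15,has); (19,16,has); (20,6,has); (20,16,has); (20,17,has); (21,15,has); (21,16,has); (21,17,has); (25,0,has); (25,22,has); (25,24,has); (26,15,has); (26,22,has); (26,23,has); (27,17,has); (27,23,has); (27,24,has); (28,22,has); (28,23,has); (28,24,has)


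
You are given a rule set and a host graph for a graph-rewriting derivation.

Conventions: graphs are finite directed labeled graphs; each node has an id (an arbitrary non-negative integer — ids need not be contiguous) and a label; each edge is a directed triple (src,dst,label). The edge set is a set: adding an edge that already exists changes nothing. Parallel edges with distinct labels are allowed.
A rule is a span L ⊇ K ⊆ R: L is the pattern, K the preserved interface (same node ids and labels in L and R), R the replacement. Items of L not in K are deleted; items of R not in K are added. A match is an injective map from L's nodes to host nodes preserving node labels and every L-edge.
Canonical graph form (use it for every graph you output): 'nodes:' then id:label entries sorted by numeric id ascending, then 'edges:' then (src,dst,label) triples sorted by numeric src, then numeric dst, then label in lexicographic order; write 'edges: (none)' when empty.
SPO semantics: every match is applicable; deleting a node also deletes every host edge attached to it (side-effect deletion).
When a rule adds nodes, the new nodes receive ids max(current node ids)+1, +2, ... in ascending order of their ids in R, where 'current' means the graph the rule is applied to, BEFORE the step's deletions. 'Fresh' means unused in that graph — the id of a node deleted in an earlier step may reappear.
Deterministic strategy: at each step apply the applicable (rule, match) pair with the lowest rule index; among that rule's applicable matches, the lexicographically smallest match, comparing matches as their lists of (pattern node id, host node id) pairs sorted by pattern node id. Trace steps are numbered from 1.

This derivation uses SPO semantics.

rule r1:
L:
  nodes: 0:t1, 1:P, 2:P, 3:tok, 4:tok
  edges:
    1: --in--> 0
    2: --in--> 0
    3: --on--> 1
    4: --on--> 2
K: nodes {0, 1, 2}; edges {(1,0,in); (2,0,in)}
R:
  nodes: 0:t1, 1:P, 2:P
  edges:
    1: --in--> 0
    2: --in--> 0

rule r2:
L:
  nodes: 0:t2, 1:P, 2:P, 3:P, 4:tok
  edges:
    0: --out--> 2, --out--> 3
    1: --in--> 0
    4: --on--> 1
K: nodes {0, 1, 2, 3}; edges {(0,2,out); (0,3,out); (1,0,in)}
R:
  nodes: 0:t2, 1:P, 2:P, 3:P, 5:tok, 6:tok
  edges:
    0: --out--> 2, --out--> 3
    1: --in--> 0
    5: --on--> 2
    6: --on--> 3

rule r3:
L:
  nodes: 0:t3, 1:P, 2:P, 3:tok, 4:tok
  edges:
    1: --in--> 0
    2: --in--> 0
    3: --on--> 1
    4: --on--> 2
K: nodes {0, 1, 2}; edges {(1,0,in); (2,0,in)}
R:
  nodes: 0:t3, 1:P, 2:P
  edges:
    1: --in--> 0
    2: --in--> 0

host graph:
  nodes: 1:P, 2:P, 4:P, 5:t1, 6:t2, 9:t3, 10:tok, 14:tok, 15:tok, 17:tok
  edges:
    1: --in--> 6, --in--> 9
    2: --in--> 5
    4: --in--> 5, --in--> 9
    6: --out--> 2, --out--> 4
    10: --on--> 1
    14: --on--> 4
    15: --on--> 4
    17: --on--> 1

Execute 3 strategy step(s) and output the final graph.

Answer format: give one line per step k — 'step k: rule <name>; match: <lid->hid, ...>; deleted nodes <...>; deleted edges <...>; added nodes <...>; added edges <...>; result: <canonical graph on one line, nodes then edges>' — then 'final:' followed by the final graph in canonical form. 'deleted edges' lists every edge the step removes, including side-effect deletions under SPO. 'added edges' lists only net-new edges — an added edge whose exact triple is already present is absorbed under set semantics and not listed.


step 1: rule r2; match: 0->6, 1->1, 2->2, 3->4, 4->10; deleted nodes 10; deleted edges (10,1,on); added nodes 18, 19; added edges (18,2,on); (19,4,on); result: nodes: 1:P, 2:P, 4:P, 5:t1, 6:t2, 9:t3, 14:tok, 15:tok, 17:tok, 18:tok, 19:tok edges: (1,6,in); (1,9,in); (2,5,in); (4,5,in); (4,9,in); (6,2,out); (6,4,out); (14,4,on); (15,4,on); (17,1,on); (18,2,on); (19,4,on)
step 2: rule r1; match: 0->5, 1->2, 2->4, 3->18, 4->14; deleted nodes 14, 18; deleted edges (14,4,on); (18,2,on); added nodes (none); added edges (none); result: nodes: 1:P, 2:P, 4:P, 5:t1, 6:t2, 9:t3, 15:tok, 17:tok, 19:tok edges: (1,6,in); (1,9,in); (2,5,in); (4,5,in); (4,9,in); (6,2,out); (6,4,out); (15,4,on); (17,1,on); (19,4,on)
step 3: rule r2; match: 0->6, 1->1, 2->2, 3->4, 4->17; deleted nodes 17; deleted edges (17,1,on); added nodes 20, 21; added edges (20,2,on); (21,4,on); result: nodes: 1:P, 2:P, 4:P, 5:t1, 6:t2, 9:t3, 15:tok, 19:tok, 20:tok, 21:tok edges: (1,6,in); (1,9,in); (2,5,in); (4,5,in); (4,9,in); (6,2,out); (6,4,out); (15,4,on); (19,4,on); (20,2,on); (21,4,on)
final:
nodes: 1:P, 2:P, 4:P, 5:t1, 6:t2, 9:t3, 15:tok, 19:tok, 20:tok, 21:tok
edges: (1,6,in); (1,9,in); (2,5,in); (4,5,in); (4,9,in); (6,2,out); (6,4,out); (15,4,on); (19,4,on); (20,2,on); (21,4,on)


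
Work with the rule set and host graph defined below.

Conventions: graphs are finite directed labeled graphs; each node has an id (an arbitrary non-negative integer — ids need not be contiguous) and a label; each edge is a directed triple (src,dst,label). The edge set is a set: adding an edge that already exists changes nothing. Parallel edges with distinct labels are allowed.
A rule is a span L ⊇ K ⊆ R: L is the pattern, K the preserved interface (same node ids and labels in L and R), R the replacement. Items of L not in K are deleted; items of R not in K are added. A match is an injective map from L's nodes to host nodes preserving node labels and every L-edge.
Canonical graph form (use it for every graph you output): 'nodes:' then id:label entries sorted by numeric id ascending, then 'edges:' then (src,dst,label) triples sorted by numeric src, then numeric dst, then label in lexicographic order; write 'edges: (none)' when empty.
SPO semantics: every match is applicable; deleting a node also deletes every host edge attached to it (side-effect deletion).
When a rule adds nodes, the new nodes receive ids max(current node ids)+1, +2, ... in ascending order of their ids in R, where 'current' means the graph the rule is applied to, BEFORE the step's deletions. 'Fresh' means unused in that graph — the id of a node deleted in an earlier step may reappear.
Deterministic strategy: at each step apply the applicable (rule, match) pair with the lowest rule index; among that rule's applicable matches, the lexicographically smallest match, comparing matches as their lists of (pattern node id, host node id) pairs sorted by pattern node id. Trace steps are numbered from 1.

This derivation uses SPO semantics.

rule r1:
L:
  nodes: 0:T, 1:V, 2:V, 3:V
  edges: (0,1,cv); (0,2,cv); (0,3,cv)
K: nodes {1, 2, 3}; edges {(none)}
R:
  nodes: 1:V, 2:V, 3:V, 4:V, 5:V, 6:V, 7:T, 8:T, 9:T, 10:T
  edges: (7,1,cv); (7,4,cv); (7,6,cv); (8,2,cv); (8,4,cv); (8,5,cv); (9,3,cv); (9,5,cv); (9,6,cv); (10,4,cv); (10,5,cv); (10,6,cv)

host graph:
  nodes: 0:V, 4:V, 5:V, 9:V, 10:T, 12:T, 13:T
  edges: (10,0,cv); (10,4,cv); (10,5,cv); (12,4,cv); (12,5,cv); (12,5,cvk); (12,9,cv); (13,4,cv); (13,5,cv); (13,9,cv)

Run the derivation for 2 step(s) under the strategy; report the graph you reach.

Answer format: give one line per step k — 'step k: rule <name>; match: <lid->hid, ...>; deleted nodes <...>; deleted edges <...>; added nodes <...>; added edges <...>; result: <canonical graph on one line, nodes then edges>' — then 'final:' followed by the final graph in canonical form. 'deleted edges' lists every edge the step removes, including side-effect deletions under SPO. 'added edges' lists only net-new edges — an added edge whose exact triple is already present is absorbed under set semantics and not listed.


step 1: rule r1; match: 0->10, 1->0, 2->4, 3->5; deleted nodes 10; deleted edges (10,0,cv); (10,4,cv); (10,5,cv); added nodes 14, 15, 16, 17, 18, 19, 20; added edges (17,0,cv); (17,14,cv); (17,16,cv); (18,4,cv); (18,14,cv); (18,15,cv); (19,5,cv); (19,15,cv); (19,16,cv); (20,14,cv); (20,15,cv); (20,16,cv); result: nodes: 0:V, 4:V, 5:V, 9:V, 12:T, 13:T, 14:V, 15:V, 16:V, 17:T, 18:T, 19:T, 20:T edges: (12,4,cv); (12,5,cv); (12,5,cvk); (12,9,cv); (13,4,cv); (13,5,cv); (13,9,cv); (17,0,cv); (17,14,cv); (17,16,cv); (18,4,cv); (18,14,cv); (18,15,cv); (19,5,cv); (19,15,cv); (19,16,cv); (20,14,cv); (20,15,cv); (20,16,cv)
step 2: rule r1; match: 0->12, 1->4, 2->5, 3->9; deleted nodes 12; deleted edges (12,4,cv); (12,5,cv); (12,5,cvk); (12,9,cv); added nodes 21, 22, 23, 24, 25, 26, 27; added edges (24,4,cv); (24,21,cv); (24,23,cv); (25,5,cv); (25,21,cv); (25,22,cv); (26,9,cv); (26,22,cv); (26,23,cv); (27,21,cv); (27,22,cv); (27,23,cv); result: nodes: 0:V, 4:V, 5:V, 9:V, 13:T, 14:V, 15:V, 16:V, 17:T, 18:T, 19:T, 20:T, 21:V, 22:V, 23:V, 24:T, 25:T, 26:T, 27:T edges: (13,4,cv); (13,5,cv); (13,9,cv); (17,0,cv); (17,14,cv); (17,16,cv); (18,4,cv); (18,14,cv); (18,15,cv); (19,5,cv); (19,15,cv); (19,16,cv); (20,14,cv); (20,15,cv); (20,16,cv); (24,4,cv); (24,21,cv); (24,23,cv); (25,5,cv); (25,21,cv); (25,22,cv); (26,9,cv); (26,22,cv); (26,23,cv); (27,21,cv); (27,22,cv); (27,23,cv)
final:
nodes: 0:V, 4:V, 5:V, 9:V, 13:T, 14:V, 15:V, 16:V, 17:T, 18:T, 19:T, 20:T, 21:V, 22:V, 23:V, 24:T, 25:T, 26:T, 27:T
edges: (13,4,cv); (13,5,cv); (13,9,cv); (17,0,cv); (17,14,cv); (17,16,cv); (18,4,cv); (18,14,cv); (18,15,cv); (19,5,cv); (19,15,cv); (19,16,cv); (20,14,cv); (20,15,cv); (20,16,cv); (24,4,cv); (24,21,cv); (24,23,cv); (25,5,cv); (25,21,cv); (25,22,cv); (26,9,cv); (26,22,cv); (26,23,cv); (27,21,cv); (27,22,cv); (27,23,cv)


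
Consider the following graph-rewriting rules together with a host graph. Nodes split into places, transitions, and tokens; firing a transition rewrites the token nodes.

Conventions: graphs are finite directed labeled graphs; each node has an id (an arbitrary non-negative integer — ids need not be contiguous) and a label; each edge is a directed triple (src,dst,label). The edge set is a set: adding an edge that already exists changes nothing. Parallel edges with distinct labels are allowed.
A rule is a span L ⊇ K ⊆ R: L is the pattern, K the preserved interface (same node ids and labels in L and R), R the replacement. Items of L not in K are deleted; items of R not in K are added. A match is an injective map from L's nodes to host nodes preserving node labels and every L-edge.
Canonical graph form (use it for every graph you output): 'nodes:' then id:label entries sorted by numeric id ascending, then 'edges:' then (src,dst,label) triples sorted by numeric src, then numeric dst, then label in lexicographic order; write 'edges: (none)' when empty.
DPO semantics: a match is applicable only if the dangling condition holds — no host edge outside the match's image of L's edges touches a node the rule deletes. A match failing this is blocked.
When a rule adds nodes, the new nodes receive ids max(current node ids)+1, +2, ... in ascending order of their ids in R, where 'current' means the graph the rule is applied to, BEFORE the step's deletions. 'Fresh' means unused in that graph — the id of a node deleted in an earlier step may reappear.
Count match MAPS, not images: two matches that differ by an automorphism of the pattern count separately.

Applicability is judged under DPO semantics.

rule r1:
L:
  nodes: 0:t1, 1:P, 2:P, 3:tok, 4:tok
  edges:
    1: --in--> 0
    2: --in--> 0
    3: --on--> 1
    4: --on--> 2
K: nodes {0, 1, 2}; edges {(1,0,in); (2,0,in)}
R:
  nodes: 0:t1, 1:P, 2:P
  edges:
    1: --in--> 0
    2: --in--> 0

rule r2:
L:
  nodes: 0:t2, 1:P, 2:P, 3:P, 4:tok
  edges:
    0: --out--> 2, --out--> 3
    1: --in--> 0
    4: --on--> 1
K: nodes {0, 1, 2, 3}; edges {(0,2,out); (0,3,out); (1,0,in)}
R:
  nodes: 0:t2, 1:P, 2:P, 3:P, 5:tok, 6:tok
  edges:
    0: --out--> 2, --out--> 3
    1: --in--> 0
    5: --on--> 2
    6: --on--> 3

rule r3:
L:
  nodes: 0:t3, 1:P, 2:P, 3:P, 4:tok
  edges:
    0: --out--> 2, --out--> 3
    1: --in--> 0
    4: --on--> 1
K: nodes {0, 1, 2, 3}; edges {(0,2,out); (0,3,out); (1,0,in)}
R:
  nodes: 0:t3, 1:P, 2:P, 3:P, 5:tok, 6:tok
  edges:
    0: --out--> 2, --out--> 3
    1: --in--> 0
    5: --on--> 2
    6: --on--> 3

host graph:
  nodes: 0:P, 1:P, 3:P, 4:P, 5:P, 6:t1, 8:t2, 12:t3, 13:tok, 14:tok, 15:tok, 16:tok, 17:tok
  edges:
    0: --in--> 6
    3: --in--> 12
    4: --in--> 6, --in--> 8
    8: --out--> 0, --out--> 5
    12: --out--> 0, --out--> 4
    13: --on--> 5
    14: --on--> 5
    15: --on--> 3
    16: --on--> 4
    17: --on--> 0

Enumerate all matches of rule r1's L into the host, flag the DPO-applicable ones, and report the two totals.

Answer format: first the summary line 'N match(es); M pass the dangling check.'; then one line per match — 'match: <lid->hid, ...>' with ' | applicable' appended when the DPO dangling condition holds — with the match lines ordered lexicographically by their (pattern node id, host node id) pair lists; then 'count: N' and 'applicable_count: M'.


2 match(es); 2 pass the dangling check.
match: 0->6, 1->0, 2->4, 3->17, 4->16 | applicable
match: 0->6, 1->4, 2->0, 3->16, 4->17 | applicable
count: 2
applicable_count: 2


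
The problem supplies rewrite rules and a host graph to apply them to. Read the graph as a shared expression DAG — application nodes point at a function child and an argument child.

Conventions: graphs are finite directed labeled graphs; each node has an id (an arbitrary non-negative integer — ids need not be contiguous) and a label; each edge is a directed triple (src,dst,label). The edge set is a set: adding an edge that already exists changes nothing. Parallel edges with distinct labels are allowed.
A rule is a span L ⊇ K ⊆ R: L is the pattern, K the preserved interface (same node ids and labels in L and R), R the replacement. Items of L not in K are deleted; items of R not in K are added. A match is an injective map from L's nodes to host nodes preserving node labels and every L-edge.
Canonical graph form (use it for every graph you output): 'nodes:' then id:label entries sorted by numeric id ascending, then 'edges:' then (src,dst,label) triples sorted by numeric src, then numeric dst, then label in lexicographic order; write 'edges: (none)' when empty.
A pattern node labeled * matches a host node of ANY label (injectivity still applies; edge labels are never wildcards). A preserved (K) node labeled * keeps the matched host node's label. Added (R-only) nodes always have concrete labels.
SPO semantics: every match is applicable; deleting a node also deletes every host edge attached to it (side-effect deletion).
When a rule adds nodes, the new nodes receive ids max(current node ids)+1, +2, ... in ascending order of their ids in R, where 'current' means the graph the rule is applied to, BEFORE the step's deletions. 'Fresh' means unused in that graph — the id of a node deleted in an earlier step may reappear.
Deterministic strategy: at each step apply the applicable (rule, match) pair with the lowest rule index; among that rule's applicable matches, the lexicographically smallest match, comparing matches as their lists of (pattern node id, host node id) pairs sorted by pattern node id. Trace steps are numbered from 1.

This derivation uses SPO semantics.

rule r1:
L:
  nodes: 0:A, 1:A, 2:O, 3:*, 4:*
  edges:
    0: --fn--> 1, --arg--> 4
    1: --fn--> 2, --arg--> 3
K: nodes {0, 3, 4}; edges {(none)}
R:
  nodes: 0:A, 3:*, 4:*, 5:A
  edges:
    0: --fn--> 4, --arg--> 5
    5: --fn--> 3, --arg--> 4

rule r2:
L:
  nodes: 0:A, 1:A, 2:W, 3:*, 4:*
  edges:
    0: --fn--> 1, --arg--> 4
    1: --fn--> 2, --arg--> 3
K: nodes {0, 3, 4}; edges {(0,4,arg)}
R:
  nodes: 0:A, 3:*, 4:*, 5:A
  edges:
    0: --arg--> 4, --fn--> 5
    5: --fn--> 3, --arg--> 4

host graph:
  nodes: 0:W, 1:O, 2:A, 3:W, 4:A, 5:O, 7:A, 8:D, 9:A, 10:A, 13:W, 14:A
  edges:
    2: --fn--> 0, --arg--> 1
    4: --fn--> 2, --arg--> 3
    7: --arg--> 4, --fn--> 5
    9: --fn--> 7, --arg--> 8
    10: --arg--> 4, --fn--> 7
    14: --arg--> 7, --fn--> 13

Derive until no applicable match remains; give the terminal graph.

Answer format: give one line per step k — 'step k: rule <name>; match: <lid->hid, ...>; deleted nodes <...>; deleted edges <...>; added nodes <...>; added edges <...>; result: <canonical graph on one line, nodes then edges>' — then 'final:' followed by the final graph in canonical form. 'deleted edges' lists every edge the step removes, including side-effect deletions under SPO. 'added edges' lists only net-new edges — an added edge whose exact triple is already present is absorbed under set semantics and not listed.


step 1: rule r1; match: 0->9, 1->7, 2->5, 3->4, 4->8; deleted nodes 5, 7; deleted edges (7,4,arg); (7,5,fn); (9,7,fn); (9,8,arg); (10,7,fn); (14,7,arg); added nodes 15; added edges (9,8,fn); (9,15,arg); (15,4,fn); (15,8,arg); result: nodes: 0:W, 1:O, 2:A, 3:W, 4:A, 8:D, 9:A, 10:A, 13:W, 14:A, 15:A edges: (2,0,fn); (2,1,arg); (4,2,fn); (4,3,arg); (9,8,fn); (9,15,arg); (10,4,arg); (14,13,fn); (15,4,fn); (15,8,arg)
step 2: rule r2; match: 0->4, 1->2, 2->0, 3->1, 4->3; deleted nodes 0, 2; deleted edges (2,0,fn); (2,1,arg); (4,2,fn); added nodes 16; added edges (4,16,fn); (16,1,fn); (16,3,arg); result: nodes: 1:O, 3:W, 4:A, 8:D, 9:A, 10:A, 13:W, 14:A, 15:A, 16:A edges: (4,3,arg); (4,16,fn); (9,8,fn); (9,15,arg); (10,4,arg); (14,13,fn); (15,4,fn); (15,8,arg); (16,1,fn); (16,3,arg)
final:
nodes: 1:O, 3:W, 4:A, 8:D, 9:A, 10:A, 13:W, 14:A, 15:A, 16:A
edges: (4,3,arg); (4,16,fn); (9,8,fn); (9,15,arg); (10,4,arg); (14,13,fn); (15,4,fn); (15,8,arg); (16,1,fn); (16,3,arg)


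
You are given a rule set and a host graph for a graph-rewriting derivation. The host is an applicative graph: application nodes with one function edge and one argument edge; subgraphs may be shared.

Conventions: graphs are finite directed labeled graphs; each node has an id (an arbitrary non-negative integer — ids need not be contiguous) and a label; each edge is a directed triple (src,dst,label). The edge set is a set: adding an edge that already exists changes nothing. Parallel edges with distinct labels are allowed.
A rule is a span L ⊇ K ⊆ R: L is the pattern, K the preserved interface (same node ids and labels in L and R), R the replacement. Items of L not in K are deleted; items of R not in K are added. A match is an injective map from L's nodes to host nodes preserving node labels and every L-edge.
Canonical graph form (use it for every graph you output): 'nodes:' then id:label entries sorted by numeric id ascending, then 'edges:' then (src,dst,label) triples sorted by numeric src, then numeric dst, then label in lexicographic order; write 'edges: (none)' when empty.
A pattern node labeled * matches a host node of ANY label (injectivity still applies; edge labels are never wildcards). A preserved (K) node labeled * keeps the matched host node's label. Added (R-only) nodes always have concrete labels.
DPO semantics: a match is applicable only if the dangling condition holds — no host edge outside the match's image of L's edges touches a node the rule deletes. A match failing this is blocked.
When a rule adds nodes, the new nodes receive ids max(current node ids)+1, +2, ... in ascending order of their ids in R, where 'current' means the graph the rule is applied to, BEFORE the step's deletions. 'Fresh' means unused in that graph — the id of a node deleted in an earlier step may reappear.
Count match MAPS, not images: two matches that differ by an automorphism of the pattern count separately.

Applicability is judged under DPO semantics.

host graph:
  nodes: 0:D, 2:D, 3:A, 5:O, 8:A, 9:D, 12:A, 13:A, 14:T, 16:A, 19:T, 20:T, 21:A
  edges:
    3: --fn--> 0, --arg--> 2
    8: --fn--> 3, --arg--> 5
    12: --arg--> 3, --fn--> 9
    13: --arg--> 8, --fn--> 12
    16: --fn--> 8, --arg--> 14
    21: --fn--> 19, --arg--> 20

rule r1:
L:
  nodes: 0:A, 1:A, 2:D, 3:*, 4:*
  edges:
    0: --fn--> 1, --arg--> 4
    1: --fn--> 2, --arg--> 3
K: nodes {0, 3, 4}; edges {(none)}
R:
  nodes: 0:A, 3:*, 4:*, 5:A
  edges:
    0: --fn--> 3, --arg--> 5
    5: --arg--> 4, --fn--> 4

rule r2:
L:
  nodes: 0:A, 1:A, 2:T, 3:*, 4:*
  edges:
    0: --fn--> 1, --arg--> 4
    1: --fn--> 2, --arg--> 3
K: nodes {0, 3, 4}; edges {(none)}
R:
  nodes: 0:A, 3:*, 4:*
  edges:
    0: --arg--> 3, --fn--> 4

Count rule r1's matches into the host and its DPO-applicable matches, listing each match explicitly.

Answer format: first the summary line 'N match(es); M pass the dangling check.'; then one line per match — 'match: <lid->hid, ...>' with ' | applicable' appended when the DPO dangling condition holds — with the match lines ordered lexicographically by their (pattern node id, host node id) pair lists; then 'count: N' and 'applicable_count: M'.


2 match(es); 1 pass the dangling check.
match: 0->8, 1->3, 2->0, 3->2, 4->5
match: 0->13, 1->12, 2->9, 3->3, 4->8 | applicable
count: 2
applicable_count: 1


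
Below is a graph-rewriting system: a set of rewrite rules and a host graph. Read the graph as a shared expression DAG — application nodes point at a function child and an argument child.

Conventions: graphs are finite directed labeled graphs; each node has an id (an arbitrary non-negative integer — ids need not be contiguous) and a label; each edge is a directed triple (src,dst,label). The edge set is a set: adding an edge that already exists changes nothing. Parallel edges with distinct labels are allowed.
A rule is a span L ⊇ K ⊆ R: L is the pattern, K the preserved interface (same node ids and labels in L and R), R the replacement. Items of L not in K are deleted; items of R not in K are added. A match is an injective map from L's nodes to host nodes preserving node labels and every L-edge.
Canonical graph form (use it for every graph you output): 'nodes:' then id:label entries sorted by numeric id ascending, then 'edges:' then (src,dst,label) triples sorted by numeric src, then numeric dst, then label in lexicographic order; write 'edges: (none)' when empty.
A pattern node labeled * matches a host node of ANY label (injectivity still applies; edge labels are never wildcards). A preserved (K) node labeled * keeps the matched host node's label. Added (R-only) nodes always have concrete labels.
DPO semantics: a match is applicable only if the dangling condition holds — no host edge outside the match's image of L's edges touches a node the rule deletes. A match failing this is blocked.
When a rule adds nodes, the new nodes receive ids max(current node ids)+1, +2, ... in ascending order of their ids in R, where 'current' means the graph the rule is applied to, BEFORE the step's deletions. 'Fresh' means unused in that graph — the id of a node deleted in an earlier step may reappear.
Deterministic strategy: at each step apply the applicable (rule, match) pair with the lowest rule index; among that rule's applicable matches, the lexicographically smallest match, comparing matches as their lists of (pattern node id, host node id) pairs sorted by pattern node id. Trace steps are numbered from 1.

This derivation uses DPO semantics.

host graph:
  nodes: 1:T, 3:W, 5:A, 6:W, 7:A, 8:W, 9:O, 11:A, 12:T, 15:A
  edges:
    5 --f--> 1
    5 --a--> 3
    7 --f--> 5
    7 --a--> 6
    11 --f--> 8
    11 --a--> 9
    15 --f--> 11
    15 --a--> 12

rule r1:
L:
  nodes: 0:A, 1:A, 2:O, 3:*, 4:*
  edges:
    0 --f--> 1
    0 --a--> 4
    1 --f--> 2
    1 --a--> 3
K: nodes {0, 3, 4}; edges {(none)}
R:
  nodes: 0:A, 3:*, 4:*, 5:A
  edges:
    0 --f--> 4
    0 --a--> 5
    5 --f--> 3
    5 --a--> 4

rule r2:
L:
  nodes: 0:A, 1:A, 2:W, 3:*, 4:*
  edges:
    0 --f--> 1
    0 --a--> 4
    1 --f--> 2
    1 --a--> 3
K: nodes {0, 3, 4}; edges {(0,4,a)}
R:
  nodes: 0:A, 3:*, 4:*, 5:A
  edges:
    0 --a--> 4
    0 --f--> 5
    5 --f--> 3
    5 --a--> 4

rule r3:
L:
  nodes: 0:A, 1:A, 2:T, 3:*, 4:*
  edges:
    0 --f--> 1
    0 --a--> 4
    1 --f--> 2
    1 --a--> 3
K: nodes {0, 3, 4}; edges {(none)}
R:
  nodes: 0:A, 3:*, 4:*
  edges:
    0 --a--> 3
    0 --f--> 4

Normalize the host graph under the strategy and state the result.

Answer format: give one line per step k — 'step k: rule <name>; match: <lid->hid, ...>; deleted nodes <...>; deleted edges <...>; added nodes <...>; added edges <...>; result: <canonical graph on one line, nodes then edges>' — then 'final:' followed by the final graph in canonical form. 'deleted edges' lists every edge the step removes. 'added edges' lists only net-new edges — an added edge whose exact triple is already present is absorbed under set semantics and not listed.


step 1: rule r2; match: 0->15, 1->11, 2->8, 3->9, 4->12; deleted nodes 8, 11; deleted edges (11,8,f); (11,9,a); (15,11,f); added nodes 16; added edges (15,16,f); (16,9,f); (16,12,a); result: nodes: 1:T, 3:W, 5:A, 6:W, 7:A, 9:O, 12:T, 15:A, 16:A edges: (5,1,f); (5,3,a); (7,5,f); (7,6,a); (15,12,a); (15,16,f); (16,9,f); (16,12,a)
step 2: rule r3; match: 0->7, 1->5, 2->1, 3->3, 4->6; deleted nodes 1, 5; deleted edges (5,1,f); (5,3,a); (7,5,f); (7,6,a); added nodes (none); added edges (7,3,a); (7,6,f); result: nodes: 3:W, 6:W, 7:A, 9:O, 12:T, 15:A, 16:A edges: (7,3,a); (7,6,f); (15,12,a); (15,16,f); (16,9,f); (16,12,a)
final:
nodes: 3:W, 6:W, 7:A, 9:O, 12:T, 15:A, 16:A
edges: (7,3,a); (7,6,f); (15,12,a); (15,16,f); (16,9,f); (16,12,a)


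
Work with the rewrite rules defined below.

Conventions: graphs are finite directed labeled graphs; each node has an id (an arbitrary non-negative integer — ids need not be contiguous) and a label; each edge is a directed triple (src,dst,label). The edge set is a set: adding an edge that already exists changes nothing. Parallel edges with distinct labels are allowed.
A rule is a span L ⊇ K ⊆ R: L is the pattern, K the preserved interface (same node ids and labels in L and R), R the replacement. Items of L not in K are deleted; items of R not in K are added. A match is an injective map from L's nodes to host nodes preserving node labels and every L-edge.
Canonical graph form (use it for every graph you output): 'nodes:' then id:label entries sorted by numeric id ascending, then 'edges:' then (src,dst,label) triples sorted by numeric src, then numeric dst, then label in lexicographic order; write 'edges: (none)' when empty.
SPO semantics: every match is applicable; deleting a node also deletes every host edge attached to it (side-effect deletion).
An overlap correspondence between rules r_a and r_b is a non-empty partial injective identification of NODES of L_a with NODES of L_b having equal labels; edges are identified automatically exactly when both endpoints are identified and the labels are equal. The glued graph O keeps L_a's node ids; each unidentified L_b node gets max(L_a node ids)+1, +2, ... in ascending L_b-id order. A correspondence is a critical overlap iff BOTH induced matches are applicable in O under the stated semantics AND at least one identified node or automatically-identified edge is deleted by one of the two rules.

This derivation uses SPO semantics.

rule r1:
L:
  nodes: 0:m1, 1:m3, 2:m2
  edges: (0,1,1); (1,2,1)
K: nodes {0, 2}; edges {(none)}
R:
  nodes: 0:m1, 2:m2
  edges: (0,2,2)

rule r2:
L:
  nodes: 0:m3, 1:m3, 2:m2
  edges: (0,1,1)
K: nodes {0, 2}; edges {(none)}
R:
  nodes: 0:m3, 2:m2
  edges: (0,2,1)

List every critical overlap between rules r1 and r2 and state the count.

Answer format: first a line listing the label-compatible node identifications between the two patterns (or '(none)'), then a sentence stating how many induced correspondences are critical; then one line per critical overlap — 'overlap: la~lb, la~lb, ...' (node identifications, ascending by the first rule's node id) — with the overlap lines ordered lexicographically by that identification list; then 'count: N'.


label-compatible node identifications between L(r1) and L(r2): 1~0, 1~1, 2~2
4 of the induced correspondences are critical overlaps of r1 and r2.
overlap: 1~0
overlap: 1~0, 2~2
overlap: 1~1
overlap: 1~1, 2~2
count: 4


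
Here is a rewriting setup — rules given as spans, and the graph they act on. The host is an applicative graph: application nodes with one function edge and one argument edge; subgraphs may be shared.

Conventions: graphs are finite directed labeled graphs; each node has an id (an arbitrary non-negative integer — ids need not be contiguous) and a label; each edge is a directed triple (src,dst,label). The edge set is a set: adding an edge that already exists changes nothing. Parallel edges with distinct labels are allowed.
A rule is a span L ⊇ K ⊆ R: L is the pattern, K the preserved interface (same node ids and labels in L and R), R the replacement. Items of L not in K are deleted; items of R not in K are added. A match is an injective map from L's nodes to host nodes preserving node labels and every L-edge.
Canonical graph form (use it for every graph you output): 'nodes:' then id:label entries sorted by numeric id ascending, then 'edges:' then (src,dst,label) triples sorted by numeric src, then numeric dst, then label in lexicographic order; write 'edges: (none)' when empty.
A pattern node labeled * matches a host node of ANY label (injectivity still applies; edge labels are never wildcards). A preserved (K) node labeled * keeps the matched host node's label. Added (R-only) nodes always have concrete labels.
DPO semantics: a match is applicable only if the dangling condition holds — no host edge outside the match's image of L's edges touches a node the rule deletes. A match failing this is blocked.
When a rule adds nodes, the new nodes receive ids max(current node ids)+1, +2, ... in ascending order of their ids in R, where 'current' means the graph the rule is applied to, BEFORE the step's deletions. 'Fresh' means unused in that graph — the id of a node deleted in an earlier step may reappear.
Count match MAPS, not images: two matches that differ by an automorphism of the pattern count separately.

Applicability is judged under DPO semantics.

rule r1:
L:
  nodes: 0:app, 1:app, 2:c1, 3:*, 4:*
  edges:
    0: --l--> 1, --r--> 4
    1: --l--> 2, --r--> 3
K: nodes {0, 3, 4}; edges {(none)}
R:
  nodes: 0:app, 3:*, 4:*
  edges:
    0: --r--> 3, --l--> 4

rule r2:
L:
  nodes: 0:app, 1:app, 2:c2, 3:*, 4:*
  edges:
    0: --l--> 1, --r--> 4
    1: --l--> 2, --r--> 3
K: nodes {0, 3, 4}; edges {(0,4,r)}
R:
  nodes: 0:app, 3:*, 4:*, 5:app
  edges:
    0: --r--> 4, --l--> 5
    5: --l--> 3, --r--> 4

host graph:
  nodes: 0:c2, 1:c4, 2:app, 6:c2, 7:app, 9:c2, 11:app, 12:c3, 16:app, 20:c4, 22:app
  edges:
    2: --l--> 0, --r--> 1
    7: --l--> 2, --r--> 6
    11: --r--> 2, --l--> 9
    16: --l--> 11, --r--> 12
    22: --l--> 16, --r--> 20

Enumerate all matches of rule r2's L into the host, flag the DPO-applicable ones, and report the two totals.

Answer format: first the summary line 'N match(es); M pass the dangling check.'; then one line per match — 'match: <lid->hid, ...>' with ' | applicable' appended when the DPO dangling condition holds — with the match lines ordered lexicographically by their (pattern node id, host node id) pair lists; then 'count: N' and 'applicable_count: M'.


2 match(es); 1 pass the dangling check.
match: 0->7, 1->2, 2->0, 3->1, 4->6
match: 0->16, 1->11, 2->9, 3->2, 4->12 | applicable
count: 2
applicable_count: 1
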